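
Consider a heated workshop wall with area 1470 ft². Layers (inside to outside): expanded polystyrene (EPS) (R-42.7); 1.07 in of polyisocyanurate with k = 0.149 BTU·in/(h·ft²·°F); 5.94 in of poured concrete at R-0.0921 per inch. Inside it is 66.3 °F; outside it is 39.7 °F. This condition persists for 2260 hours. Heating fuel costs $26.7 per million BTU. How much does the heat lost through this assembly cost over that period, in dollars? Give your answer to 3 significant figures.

46.8 dollars

1.07/0.149 = 7.181
5.94 × 0.0921 = 0.5471
R_total = 42.7 + 7.181 + 0.5471 = 50.43 ft²·°F·h/BTU
Q = 1470 × (66.3 − 39.7) / 50.43 = 775.4 BTU/h
E = 775.4 × 2260 = 1752000 BTU
Cost = 1752000/10⁶ × 26.7 = $46.79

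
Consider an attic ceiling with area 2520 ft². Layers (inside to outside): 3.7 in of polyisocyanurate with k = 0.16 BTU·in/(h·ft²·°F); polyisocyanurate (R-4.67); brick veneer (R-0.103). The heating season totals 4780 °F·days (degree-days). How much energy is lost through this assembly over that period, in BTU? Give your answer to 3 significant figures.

3.7/0.16 = 23.12
R_total = 23.12 + 4.67 + 0.103 = 27.9 ft²·°F·h/BTU
E = A × HDD × 24 / R = 2520 × 4780 × 24 / 27.9 = 10360000 BTU

10400000 BTU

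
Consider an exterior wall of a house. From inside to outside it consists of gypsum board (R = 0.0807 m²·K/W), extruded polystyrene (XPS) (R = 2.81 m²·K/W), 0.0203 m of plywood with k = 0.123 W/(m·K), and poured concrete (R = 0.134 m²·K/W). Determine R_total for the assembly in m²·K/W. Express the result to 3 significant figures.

0.0203/0.123 = 0.165
R_total = 0.0807 + 2.81 + 0.165 + 0.134 = 3.19 m²·K/W

3.19 m²·K/W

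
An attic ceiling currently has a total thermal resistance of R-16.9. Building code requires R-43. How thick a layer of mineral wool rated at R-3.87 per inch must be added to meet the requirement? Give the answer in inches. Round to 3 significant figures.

6.74 in

ΔR = 43 − 16.9 = 26.1 ft²·°F·h/BTU
L = ΔR / (R/in) = 26.1/3.87 = 6.744 in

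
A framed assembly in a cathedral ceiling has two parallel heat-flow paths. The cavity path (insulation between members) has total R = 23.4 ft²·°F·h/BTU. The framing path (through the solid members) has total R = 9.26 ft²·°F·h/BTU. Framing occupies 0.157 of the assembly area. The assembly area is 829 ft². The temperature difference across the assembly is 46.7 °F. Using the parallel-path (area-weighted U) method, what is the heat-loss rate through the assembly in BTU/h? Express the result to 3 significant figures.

2050 BTU/h

U_eff = 0.843/23.4 + 0.157/9.26 = 0.03603 + 0.01695 = 0.05298
R_eff = 1/U_eff = 18.87 ft²·°F·h/BTU
Q = 829 × 46.7 / 18.87 = 2051 BTU/h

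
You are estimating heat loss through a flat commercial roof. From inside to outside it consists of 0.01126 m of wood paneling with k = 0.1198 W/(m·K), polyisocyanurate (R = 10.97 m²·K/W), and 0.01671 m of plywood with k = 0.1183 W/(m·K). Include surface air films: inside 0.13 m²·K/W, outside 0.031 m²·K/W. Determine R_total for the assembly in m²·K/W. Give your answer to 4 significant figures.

11.37 m²·K/W

0.01126/0.1198 = 0.09399
0.01671/0.1183 = 0.14125
R_total = 0.13 + 0.09399 + 10.97 + 0.14125 + 0.031 = 11.366 m²·K/W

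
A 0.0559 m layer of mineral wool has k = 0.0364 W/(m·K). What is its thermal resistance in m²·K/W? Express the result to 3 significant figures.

R = L/k = 0.0559/0.0364 = 1.536 m²·K/W

1.54 m²·K/W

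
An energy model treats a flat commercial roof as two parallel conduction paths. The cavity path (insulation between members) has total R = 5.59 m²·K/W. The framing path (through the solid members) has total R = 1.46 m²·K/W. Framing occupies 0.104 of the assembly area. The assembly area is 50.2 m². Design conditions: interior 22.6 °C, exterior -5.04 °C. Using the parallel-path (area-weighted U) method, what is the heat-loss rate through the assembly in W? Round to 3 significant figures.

U_eff = 0.896/5.59 + 0.104/1.46 = 0.1603 + 0.07123 = 0.2315
R_eff = 1/U_eff = 4.319 m²·K/W
Q = 50.2 × (22.6 − (-5.04)) / 4.319 = 321.2 W

321 W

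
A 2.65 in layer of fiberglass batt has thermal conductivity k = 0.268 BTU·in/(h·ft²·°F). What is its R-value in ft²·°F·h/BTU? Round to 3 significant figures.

R = L/k = 2.65/0.268 = 9.888 ft²·°F·h/BTU

9.89 ft²·°F·h/BTU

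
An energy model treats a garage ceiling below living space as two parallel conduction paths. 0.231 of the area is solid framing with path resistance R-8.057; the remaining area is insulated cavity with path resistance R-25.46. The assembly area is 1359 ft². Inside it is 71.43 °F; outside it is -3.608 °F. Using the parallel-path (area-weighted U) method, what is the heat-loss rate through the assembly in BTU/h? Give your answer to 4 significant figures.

6004 BTU/h

U_eff = 0.769/25.46 + 0.231/8.057 = 0.030204 + 0.028671 = 0.058875
R_eff = 1/U_eff = 16.985 ft²·°F·h/BTU
Q = 1359 × (71.43 − (-3.608)) / 16.985 = 6003.9 BTU/h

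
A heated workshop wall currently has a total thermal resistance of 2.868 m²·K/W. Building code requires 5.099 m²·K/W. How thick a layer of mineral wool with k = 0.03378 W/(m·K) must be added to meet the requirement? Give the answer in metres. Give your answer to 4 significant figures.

ΔR = 5.099 − 2.868 = 2.231 m²·K/W
L = ΔR × k = 2.231 × 0.03378 = 0.075363 m

0.07536 m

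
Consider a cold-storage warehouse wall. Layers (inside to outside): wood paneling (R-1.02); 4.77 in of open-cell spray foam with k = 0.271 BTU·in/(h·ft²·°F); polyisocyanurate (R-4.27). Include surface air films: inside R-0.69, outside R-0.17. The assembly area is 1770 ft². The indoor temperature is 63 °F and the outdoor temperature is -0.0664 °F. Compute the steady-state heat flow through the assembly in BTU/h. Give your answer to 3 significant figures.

4.77/0.271 = 17.6
R_total = 0.69 + 1.02 + 17.6 + 4.27 + 0.17 = 23.75 ft²·°F·h/BTU
Q = A·ΔT/R = 1770 × (63 − (-0.0664)) / 23.75 = 4700 BTU/h

4700 BTU/h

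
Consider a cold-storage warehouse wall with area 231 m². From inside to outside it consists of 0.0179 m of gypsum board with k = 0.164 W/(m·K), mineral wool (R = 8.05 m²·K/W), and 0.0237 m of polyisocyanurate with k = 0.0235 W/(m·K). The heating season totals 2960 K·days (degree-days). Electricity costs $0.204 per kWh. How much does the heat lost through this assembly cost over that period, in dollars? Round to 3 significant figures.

365 dollars

0.0179/0.164 = 0.1091
0.0237/0.0235 = 1.009
R_total = 0.1091 + 8.05 + 1.009 = 9.168 m²·K/W
E = A × HDD × 24 / R / 1000 = 231 × 2960 × 24 / 9.168 / 1000 = 1790 kWh
Cost = 1790 × 0.204 = $365.2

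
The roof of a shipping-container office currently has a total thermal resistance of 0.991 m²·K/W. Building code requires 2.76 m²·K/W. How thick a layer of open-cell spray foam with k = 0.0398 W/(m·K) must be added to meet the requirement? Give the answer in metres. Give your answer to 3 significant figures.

ΔR = 2.76 − 0.991 = 1.769 m²·K/W
L = ΔR × k = 1.769 × 0.0398 = 0.07041 m

0.0704 m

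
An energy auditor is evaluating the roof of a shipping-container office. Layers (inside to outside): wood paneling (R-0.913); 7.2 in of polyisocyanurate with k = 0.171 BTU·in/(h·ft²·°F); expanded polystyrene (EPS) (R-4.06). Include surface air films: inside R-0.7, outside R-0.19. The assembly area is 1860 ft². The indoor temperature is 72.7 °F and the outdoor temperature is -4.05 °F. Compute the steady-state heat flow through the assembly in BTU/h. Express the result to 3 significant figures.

7.2/0.171 = 42.11
R_total = 0.7 + 0.913 + 42.11 + 4.06 + 0.19 = 47.97 ft²·°F·h/BTU
Q = A·ΔT/R = 1860 × (72.7 − (-4.05)) / 47.97 = 2976 BTU/h

2980 BTU/h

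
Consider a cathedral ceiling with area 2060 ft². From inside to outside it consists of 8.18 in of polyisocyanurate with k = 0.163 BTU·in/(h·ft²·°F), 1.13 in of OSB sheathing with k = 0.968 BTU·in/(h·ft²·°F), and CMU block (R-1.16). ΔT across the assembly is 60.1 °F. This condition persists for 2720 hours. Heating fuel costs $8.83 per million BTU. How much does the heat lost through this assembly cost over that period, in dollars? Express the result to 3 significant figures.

56.6 dollars

8.18/0.163 = 50.18
1.13/0.968 = 1.167
R_total = 50.18 + 1.167 + 1.16 = 52.51 ft²·°F·h/BTU
Q = 2060 × 60.1 / 52.51 = 2358 BTU/h
E = 2358 × 2720 = 6413000 BTU
Cost = 6413000/10⁶ × 8.83 = $56.63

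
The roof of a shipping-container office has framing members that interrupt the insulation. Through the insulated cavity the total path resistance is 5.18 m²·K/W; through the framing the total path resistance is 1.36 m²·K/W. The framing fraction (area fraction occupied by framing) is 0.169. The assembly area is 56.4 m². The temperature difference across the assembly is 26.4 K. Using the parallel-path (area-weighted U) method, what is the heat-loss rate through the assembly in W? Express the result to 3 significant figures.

U_eff = 0.831/5.18 + 0.169/1.36 = 0.1604 + 0.1243 = 0.2847
R_eff = 1/U_eff = 3.513 m²·K/W
Q = 56.4 × 26.4 / 3.513 = 423.9 W

424 W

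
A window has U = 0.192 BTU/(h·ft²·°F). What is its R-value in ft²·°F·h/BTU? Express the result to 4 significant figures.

R = 1/U = 1/0.192 = 5.2083

5.208 ft²·°F·h/BTU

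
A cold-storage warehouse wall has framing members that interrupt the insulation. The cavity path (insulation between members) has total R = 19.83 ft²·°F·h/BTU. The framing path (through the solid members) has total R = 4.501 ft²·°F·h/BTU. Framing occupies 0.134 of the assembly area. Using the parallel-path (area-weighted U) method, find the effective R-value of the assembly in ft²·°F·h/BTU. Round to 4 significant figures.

13.62 ft²·°F·h/BTU

U_eff = 0.866/19.83 + 0.134/4.501 = 0.043671 + 0.029771 = 0.073442
R_eff = 1/U_eff = 13.616 ft²·°F·h/BTU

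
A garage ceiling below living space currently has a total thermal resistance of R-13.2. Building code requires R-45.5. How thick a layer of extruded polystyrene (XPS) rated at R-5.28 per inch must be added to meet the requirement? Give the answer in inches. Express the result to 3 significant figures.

ΔR = 45.5 − 13.2 = 32.3 ft²·°F·h/BTU
L = ΔR / (R/in) = 32.3/5.28 = 6.117 in

6.12 in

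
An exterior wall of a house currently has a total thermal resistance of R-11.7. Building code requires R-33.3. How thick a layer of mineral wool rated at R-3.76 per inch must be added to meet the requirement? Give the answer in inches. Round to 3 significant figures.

5.74 in

ΔR = 33.3 − 11.7 = 21.6 ft²·°F·h/BTU
L = ΔR / (R/in) = 21.6/3.76 = 5.745 in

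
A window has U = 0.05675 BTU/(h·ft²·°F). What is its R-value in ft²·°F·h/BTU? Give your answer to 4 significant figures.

17.62 ft²·°F·h/BTU

R = 1/U = 1/0.05675 = 17.621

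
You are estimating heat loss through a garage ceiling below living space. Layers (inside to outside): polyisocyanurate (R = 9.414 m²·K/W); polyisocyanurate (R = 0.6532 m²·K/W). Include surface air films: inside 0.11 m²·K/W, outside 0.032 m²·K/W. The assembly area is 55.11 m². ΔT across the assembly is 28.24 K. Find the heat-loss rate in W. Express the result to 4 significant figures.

152.4 W

R_total = 0.11 + 9.414 + 0.6532 + 0.032 = 10.209 m²·K/W
Q = A·ΔT/R = 55.11 × 28.24 / 10.209 = 152.44 W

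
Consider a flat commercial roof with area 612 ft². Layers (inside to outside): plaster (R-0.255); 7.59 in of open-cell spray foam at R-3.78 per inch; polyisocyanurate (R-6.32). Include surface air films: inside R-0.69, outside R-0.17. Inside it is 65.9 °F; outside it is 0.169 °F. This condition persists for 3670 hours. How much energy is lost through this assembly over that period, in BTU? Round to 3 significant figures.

7.59 × 3.78 = 28.69
R_total = 0.69 + 0.255 + 28.69 + 6.32 + 0.17 = 36.13 ft²·°F·h/BTU
Q = 612 × (65.9 − 0.169) / 36.13 = 1114 BTU/h
E = 1114 × 3670 = 4087000 BTU

4090000 BTU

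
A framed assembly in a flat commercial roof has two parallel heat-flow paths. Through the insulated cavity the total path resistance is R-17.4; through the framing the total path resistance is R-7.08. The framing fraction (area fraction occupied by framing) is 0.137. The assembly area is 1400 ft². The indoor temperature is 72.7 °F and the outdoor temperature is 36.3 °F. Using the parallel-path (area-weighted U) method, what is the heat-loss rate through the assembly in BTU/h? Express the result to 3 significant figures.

U_eff = 0.863/17.4 + 0.137/7.08 = 0.0496 + 0.01935 = 0.06895
R_eff = 1/U_eff = 14.5 ft²·°F·h/BTU
Q = 1400 × (72.7 − 36.3) / 14.5 = 3514 BTU/h

3510 BTU/h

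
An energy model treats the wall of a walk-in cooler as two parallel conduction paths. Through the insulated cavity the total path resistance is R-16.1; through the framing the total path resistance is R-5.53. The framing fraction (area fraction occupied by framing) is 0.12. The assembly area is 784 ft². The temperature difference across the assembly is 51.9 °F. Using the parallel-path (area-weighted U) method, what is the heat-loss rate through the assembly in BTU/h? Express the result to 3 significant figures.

U_eff = 0.88/16.1 + 0.12/5.53 = 0.05466 + 0.0217 = 0.07636
R_eff = 1/U_eff = 13.1 ft²·°F·h/BTU
Q = 784 × 51.9 / 13.1 = 3107 BTU/h

3110 BTU/h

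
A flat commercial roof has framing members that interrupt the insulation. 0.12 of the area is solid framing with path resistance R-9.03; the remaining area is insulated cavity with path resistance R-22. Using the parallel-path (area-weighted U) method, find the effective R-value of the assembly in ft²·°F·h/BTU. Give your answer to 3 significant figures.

18.8 ft²·°F·h/BTU

U_eff = 0.88/22 + 0.12/9.03 = 0.04 + 0.01329 = 0.05329
R_eff = 1/U_eff = 18.77 ft²·°F·h/BTU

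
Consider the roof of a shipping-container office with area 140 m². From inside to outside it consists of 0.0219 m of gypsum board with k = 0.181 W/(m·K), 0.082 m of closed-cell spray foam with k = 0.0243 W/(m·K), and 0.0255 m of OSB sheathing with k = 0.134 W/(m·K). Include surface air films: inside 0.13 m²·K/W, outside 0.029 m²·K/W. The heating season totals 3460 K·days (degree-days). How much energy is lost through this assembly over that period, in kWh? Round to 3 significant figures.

3020 kWh

0.0219/0.181 = 0.121
0.082/0.0243 = 3.374
0.0255/0.134 = 0.1903
R_total = 0.13 + 0.121 + 3.374 + 0.1903 + 0.029 = 3.845 m²·K/W
E = A × HDD × 24 / R / 1000 = 140 × 3460 × 24 / 3.845 / 1000 = 3024 kWh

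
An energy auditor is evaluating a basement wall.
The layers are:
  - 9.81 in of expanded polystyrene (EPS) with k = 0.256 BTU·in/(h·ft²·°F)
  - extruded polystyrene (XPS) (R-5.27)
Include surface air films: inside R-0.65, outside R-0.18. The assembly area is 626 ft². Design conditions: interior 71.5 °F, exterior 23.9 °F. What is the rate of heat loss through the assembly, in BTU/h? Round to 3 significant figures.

671 BTU/h

9.81/0.256 = 38.32
R_total = 0.65 + 38.32 + 5.27 + 0.18 = 44.42 ft²·°F·h/BTU
Q = A·ΔT/R = 626 × (71.5 − 23.9) / 44.42 = 670.8 BTU/h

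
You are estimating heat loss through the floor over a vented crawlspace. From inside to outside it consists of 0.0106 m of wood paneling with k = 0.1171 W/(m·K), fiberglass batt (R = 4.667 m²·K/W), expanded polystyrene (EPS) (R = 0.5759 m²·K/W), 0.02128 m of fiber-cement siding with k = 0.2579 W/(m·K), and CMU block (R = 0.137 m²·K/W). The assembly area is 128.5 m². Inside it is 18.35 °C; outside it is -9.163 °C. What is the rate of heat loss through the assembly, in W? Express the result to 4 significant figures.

636.7 W

0.0106/0.1171 = 0.090521
0.02128/0.2579 = 0.082513
R_total = 0.090521 + 4.667 + 0.5759 + 0.082513 + 0.137 = 5.5529 m²·K/W
Q = A·ΔT/R = 128.5 × (18.35 − (-9.163)) / 5.5529 = 636.68 W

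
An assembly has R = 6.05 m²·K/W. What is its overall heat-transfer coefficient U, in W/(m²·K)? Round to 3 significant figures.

0.165 W/(m²·K)

U = 1/R = 1/6.05 = 0.1653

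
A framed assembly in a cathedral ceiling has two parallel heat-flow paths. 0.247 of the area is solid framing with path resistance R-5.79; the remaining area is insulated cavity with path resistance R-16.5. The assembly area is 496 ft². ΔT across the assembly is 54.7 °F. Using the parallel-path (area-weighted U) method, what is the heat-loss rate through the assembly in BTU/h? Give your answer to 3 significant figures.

U_eff = 0.753/16.5 + 0.247/5.79 = 0.04564 + 0.04266 = 0.0883
R_eff = 1/U_eff = 11.33 ft²·°F·h/BTU
Q = 496 × 54.7 / 11.33 = 2396 BTU/h

2400 BTU/h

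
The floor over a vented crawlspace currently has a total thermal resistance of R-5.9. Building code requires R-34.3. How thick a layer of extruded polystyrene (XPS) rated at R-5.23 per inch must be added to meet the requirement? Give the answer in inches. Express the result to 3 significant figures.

ΔR = 34.3 − 5.9 = 28.4 ft²·°F·h/BTU
L = ΔR / (R/in) = 28.4/5.23 = 5.43 in

5.43 in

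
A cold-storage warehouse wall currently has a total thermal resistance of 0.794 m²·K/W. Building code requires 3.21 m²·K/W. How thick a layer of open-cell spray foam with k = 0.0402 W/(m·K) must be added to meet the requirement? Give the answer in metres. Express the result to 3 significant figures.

ΔR = 3.21 − 0.794 = 2.416 m²·K/W
L = ΔR × k = 2.416 × 0.0402 = 0.09712 m

0.0971 m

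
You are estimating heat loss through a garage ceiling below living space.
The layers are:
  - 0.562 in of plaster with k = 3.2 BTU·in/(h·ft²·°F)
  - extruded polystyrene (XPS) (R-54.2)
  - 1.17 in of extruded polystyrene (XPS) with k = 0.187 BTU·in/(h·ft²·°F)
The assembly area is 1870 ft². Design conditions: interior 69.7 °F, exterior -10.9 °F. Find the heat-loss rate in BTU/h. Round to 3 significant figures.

0.562/3.2 = 0.1756
1.17/0.187 = 6.257
R_total = 0.1756 + 54.2 + 6.257 = 60.63 ft²·°F·h/BTU
Q = A·ΔT/R = 1870 × (69.7 − (-10.9)) / 60.63 = 2486 BTU/h

2490 BTU/h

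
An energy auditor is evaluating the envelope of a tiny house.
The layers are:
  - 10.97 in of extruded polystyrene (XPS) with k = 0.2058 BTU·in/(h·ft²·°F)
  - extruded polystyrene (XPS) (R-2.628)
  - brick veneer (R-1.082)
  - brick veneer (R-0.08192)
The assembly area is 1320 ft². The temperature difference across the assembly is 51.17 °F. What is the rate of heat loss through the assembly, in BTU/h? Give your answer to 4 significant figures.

10.97/0.2058 = 53.304
R_total = 53.304 + 2.628 + 1.082 + 0.08192 = 57.096 ft²·°F·h/BTU
Q = A·ΔT/R = 1320 × 51.17 / 57.096 = 1183 BTU/h

1183 BTU/h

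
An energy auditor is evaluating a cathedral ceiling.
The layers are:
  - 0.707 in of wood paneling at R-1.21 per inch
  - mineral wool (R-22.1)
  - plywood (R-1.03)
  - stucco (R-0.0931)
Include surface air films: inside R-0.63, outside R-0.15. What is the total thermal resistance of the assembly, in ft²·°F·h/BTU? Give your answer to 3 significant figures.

24.9 ft²·°F·h/BTU

0.707 × 1.21 = 0.8555
R_total = 0.63 + 0.8555 + 22.1 + 1.03 + 0.0931 + 0.15 = 24.86 ft²·°F·h/BTU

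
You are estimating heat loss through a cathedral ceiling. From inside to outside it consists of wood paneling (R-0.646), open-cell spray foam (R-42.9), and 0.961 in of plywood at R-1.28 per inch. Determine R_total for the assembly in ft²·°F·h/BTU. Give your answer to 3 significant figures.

0.961 × 1.28 = 1.23
R_total = 0.646 + 42.9 + 1.23 = 44.78 ft²·°F·h/BTU

44.8 ft²·°F·h/BTU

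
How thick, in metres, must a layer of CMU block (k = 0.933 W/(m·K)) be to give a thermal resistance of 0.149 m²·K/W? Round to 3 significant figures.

0.139 m

L = R·k = 0.149 × 0.933 = 0.139 m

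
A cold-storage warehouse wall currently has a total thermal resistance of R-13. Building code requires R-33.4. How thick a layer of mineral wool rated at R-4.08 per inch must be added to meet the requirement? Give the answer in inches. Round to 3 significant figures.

5.00 in

ΔR = 33.4 − 13 = 20.4 ft²·°F·h/BTU
L = ΔR / (R/in) = 20.4/4.08 = 5 in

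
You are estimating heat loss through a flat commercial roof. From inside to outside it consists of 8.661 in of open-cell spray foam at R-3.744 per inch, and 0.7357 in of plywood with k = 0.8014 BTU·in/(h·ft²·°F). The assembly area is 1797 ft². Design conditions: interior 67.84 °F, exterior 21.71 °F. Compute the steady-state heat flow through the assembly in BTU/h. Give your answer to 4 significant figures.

2486 BTU/h

8.661 × 3.744 = 32.427
0.7357/0.8014 = 0.91802
R_total = 32.427 + 0.91802 = 33.345 ft²·°F·h/BTU
Q = A·ΔT/R = 1797 × (67.84 − 21.71) / 33.345 = 2486 BTU/h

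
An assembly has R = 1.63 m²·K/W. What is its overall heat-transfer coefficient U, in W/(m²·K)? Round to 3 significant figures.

0.613 W/(m²·K)

U = 1/R = 1/1.63 = 0.6135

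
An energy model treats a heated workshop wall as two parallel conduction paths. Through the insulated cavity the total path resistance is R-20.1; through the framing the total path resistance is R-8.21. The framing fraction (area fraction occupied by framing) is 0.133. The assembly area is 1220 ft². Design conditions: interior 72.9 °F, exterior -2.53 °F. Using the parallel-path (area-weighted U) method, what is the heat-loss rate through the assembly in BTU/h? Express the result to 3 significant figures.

5460 BTU/h

U_eff = 0.867/20.1 + 0.133/8.21 = 0.04313 + 0.0162 = 0.05933
R_eff = 1/U_eff = 16.85 ft²·°F·h/BTU
Q = 1220 × (72.9 − (-2.53)) / 16.85 = 5460 BTU/h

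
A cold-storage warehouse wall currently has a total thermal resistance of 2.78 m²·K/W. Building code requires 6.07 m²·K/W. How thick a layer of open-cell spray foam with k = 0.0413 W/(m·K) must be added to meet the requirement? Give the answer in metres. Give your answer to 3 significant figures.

0.136 m

ΔR = 6.07 − 2.78 = 3.29 m²·K/W
L = ΔR × k = 3.29 × 0.0413 = 0.1359 m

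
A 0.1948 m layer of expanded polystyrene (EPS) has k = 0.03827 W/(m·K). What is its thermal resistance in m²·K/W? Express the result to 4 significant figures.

R = L/k = 0.1948/0.03827 = 5.0901 m²·K/W

5.090 m²·K/W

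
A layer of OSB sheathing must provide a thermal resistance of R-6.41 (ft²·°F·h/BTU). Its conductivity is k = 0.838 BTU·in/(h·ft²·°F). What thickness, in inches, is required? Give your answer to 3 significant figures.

5.37 in

L = R × k = 6.41 × 0.838 = 5.372 in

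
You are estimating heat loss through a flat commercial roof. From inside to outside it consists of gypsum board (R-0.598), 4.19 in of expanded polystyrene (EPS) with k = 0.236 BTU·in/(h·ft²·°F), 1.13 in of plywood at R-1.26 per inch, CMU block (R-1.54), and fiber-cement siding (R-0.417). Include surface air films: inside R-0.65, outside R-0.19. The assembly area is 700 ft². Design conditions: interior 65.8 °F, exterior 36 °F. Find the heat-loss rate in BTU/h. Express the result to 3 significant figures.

4.19/0.236 = 17.75
1.13 × 1.26 = 1.424
R_total = 0.65 + 0.598 + 17.75 + 1.424 + 1.54 + 0.417 + 0.19 = 22.57 ft²·°F·h/BTU
Q = A·ΔT/R = 700 × (65.8 − 36) / 22.57 = 924.1 BTU/h

924 BTU/h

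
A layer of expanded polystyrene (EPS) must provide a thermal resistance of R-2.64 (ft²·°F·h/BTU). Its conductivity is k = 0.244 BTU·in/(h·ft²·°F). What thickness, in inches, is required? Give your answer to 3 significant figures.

L = R × k = 2.64 × 0.244 = 0.6442 in

0.644 in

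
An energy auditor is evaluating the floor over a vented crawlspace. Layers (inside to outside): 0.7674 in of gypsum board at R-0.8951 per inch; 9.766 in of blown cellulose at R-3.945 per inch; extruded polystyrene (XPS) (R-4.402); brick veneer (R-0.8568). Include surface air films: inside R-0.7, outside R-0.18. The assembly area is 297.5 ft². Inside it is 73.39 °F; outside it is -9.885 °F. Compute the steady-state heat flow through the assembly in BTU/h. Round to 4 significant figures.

0.7674 × 0.8951 = 0.6869
9.766 × 3.945 = 38.527
R_total = 0.7 + 0.6869 + 38.527 + 4.402 + 0.8568 + 0.18 = 45.353 ft²·°F·h/BTU
Q = A·ΔT/R = 297.5 × (73.39 − (-9.885)) / 45.353 = 546.26 BTU/h

546.3 BTU/h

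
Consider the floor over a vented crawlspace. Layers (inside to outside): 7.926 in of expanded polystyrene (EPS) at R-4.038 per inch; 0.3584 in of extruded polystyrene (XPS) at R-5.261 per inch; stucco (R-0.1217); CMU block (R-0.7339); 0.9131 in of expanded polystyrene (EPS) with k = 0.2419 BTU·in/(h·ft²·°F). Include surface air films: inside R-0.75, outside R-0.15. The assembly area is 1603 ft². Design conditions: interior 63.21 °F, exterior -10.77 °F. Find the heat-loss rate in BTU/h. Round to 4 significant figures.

7.926 × 4.038 = 32.005
0.3584 × 5.261 = 1.8855
0.9131/0.2419 = 3.7747
R_total = 0.75 + 32.005 + 1.8855 + 0.1217 + 0.7339 + 3.7747 + 0.15 = 39.421 ft²·°F·h/BTU
Q = A·ΔT/R = 1603 × (63.21 − (-10.77)) / 39.421 = 3008.3 BTU/h

3008 BTU/h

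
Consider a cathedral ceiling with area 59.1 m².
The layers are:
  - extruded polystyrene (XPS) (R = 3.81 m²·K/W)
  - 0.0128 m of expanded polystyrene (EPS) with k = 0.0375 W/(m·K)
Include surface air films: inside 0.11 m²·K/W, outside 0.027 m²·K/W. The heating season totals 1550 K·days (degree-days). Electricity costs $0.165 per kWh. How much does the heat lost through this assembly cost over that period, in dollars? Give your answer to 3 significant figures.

84.6 dollars

0.0128/0.0375 = 0.3413
R_total = 0.11 + 3.81 + 0.3413 + 0.027 = 4.288 m²·K/W
E = A × HDD × 24 / R / 1000 = 59.1 × 1550 × 24 / 4.288 / 1000 = 512.7 kWh
Cost = 512.7 × 0.165 = $84.59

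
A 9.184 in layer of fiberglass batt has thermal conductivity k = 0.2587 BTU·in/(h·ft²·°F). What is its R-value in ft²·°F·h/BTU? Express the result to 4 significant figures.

R = L/k = 9.184/0.2587 = 35.501 ft²·°F·h/BTU

35.50 ft²·°F·h/BTU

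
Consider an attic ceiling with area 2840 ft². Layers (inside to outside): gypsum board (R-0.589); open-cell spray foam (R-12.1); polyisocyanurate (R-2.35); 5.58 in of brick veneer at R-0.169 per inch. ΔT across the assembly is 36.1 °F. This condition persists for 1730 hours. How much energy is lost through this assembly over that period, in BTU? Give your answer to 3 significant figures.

11100000 BTU

5.58 × 0.169 = 0.943
R_total = 0.589 + 12.1 + 2.35 + 0.943 = 15.98 ft²·°F·h/BTU
Q = 2840 × 36.1 / 15.98 = 6415 BTU/h
E = 6415 × 1730 = 11100000 BTU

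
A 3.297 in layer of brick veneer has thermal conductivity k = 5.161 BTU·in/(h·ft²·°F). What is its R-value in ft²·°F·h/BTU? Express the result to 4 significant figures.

0.6388 ft²·°F·h/BTU

R = L/k = 3.297/5.161 = 0.63883 ft²·°F·h/BTU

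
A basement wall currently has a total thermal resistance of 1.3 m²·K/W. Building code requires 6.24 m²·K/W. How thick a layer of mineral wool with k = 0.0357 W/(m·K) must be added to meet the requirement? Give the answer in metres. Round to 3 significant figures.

ΔR = 6.24 − 1.3 = 4.94 m²·K/W
L = ΔR × k = 4.94 × 0.0357 = 0.1764 m

0.176 m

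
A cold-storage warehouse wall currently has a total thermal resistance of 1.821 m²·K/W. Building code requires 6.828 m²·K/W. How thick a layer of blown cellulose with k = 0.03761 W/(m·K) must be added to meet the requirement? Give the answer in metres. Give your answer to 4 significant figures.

ΔR = 6.828 − 1.821 = 5.007 m²·K/W
L = ΔR × k = 5.007 × 0.03761 = 0.18831 m

0.1883 m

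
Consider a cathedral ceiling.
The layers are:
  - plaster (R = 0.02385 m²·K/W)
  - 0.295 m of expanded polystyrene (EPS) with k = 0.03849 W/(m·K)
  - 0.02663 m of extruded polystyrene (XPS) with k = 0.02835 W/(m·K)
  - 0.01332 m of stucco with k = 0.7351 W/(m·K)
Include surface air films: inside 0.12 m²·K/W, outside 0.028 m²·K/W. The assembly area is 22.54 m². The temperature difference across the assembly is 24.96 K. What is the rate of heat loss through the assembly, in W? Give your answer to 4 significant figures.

0.295/0.03849 = 7.6643
0.02663/0.02835 = 0.93933
0.01332/0.7351 = 0.01812
R_total = 0.12 + 0.02385 + 7.6643 + 0.93933 + 0.01812 + 0.028 = 8.7936 m²·K/W
Q = A·ΔT/R = 22.54 × 24.96 / 8.7936 = 63.978 W

63.98 W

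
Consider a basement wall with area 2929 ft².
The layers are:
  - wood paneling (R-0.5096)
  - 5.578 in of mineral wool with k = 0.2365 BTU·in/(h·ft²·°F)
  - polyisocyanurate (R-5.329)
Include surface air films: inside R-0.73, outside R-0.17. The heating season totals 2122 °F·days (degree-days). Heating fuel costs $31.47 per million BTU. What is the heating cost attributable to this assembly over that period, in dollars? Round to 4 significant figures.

154.8 dollars

5.578/0.2365 = 23.586
R_total = 0.73 + 0.5096 + 23.586 + 5.329 + 0.17 = 30.324 ft²·°F·h/BTU
E = A × HDD × 24 / R = 2929 × 2122 × 24 / 30.324 = 4919100 BTU
Cost = 4919100/10⁶ × 31.47 = $154.8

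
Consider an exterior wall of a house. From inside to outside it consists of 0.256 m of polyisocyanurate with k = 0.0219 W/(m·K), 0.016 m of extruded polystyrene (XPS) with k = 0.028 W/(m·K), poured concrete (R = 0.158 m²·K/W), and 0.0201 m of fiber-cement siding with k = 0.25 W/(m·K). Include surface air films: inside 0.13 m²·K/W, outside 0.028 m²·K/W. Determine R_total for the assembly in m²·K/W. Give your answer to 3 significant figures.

0.256/0.0219 = 11.69
0.016/0.028 = 0.5714
0.0201/0.25 = 0.0804
R_total = 0.13 + 11.69 + 0.5714 + 0.158 + 0.0804 + 0.028 = 12.66 m²·K/W

12.7 m²·K/W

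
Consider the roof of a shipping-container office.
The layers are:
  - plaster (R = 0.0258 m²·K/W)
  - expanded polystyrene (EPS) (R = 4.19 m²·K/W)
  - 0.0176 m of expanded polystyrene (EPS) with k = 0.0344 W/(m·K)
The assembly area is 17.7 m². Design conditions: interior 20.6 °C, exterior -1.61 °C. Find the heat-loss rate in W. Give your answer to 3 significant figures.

0.0176/0.0344 = 0.5116
R_total = 0.0258 + 4.19 + 0.5116 = 4.727 m²·K/W
Q = A·ΔT/R = 17.7 × (20.6 − (-1.61)) / 4.727 = 83.16 W

83.2 W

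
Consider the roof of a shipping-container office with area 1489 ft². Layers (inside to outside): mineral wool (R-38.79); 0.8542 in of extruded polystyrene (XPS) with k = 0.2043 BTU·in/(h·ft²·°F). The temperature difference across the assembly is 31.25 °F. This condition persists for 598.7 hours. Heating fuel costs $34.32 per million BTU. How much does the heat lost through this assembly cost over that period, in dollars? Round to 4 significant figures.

0.8542/0.2043 = 4.1811
R_total = 38.79 + 4.1811 = 42.971 ft²·°F·h/BTU
Q = 1489 × 31.25 / 42.971 = 1082.8 BTU/h
E = 1082.8 × 598.7 = 648300 BTU
Cost = 648300/10⁶ × 34.32 = $22.25

22.25 dollars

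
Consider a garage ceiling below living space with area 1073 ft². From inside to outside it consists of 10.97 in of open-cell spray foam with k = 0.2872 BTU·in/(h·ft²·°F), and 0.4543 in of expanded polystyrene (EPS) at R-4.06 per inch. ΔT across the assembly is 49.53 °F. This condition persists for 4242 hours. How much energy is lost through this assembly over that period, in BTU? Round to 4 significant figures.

10.97/0.2872 = 38.196
0.4543 × 4.06 = 1.8445
R_total = 38.196 + 1.8445 = 40.041 ft²·°F·h/BTU
Q = 1073 × 49.53 / 40.041 = 1327.3 BTU/h
E = 1327.3 × 4242 = 5630400 BTU

5630000 BTU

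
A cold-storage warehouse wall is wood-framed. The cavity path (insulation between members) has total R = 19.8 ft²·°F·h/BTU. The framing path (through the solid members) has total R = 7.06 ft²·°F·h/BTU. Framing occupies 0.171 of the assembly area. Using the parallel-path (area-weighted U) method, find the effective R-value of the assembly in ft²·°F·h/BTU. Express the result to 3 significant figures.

15.1 ft²·°F·h/BTU

U_eff = 0.829/19.8 + 0.171/7.06 = 0.04187 + 0.02422 = 0.06609
R_eff = 1/U_eff = 15.13 ft²·°F·h/BTU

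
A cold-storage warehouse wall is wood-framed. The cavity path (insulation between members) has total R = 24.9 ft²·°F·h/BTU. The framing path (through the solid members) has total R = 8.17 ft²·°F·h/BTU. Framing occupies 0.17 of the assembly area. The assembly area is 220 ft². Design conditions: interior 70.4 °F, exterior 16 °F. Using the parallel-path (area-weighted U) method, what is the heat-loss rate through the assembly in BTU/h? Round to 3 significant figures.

648 BTU/h

U_eff = 0.83/24.9 + 0.17/8.17 = 0.03333 + 0.02081 = 0.05414
R_eff = 1/U_eff = 18.47 ft²·°F·h/BTU
Q = 220 × (70.4 − 16) / 18.47 = 648 BTU/h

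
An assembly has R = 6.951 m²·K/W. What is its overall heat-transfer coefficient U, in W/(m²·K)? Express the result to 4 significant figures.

0.1439 W/(m²·K)

U = 1/R = 1/6.951 = 0.14386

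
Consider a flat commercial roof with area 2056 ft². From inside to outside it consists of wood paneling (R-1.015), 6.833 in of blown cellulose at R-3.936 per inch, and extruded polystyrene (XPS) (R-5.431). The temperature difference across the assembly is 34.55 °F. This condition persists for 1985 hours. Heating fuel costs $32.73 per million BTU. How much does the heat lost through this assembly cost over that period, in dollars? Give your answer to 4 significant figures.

6.833 × 3.936 = 26.895
R_total = 1.015 + 26.895 + 5.431 = 33.341 ft²·°F·h/BTU
Q = 2056 × 34.55 / 33.341 = 2130.6 BTU/h
E = 2130.6 × 1985 = 4229200 BTU
Cost = 4229200/10⁶ × 32.73 = $138.42

138.4 dollars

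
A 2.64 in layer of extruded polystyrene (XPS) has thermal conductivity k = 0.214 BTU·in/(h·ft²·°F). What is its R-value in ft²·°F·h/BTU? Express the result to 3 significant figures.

12.3 ft²·°F·h/BTU

R = L/k = 2.64/0.214 = 12.34 ft²·°F·h/BTU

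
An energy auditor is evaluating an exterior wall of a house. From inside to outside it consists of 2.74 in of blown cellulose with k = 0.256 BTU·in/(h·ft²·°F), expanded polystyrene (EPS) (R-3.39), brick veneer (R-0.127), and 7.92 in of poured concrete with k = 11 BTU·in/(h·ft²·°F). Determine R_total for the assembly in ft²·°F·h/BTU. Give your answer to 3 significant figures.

14.9 ft²·°F·h/BTU

2.74/0.256 = 10.7
7.92/11 = 0.72
R_total = 10.7 + 3.39 + 0.127 + 0.72 = 14.94 ft²·°F·h/BTU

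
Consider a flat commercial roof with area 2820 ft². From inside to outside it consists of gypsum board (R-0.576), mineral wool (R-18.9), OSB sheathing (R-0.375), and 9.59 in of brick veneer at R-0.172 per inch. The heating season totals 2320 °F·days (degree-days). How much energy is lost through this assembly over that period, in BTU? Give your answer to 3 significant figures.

9.59 × 0.172 = 1.649
R_total = 0.576 + 18.9 + 0.375 + 1.649 = 21.5 ft²·°F·h/BTU
E = A × HDD × 24 / R = 2820 × 2320 × 24 / 21.5 = 7303000 BTU

7300000 BTU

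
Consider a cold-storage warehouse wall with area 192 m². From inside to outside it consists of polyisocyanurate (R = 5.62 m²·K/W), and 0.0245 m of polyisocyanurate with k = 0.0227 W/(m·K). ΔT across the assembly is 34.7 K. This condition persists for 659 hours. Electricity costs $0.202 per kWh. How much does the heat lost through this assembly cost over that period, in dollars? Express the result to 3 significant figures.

132 dollars

0.0245/0.0227 = 1.079
R_total = 5.62 + 1.079 = 6.699 m²·K/W
Q = 192 × 34.7 / 6.699 = 994.5 W
E = 994.5 W × 659 h / 1000 = 655.4 kWh
Cost = 655.4 × 0.202 = $132.4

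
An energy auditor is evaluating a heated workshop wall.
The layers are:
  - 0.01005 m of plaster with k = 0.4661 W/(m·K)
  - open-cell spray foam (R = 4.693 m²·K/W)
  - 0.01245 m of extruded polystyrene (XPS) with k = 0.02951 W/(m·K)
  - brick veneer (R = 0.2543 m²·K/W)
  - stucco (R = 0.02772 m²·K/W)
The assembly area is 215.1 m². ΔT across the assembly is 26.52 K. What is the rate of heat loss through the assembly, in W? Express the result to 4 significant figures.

0.01005/0.4661 = 0.021562
0.01245/0.02951 = 0.42189
R_total = 0.021562 + 4.693 + 0.42189 + 0.2543 + 0.02772 = 5.4185 m²·K/W
Q = A·ΔT/R = 215.1 × 26.52 / 5.4185 = 1052.8 W

1053 W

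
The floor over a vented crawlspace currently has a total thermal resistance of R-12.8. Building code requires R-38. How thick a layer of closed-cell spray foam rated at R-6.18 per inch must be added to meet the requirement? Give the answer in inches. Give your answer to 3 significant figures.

ΔR = 38 − 12.8 = 25.2 ft²·°F·h/BTU
L = ΔR / (R/in) = 25.2/6.18 = 4.078 in

4.08 in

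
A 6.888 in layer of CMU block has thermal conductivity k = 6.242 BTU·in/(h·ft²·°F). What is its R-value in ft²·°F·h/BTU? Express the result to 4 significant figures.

R = L/k = 6.888/6.242 = 1.1035 ft²·°F·h/BTU

1.103 ft²·°F·h/BTU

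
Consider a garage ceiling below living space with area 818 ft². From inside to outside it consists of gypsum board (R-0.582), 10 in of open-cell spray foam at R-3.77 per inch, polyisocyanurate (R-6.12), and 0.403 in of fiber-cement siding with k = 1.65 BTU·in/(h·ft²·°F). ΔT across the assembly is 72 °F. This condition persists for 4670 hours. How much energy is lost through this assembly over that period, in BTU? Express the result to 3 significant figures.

6160000 BTU

10 × 3.77 = 37.7
0.403/1.65 = 0.2442
R_total = 0.582 + 37.7 + 6.12 + 0.2442 = 44.65 ft²·°F·h/BTU
Q = 818 × 72 / 44.65 = 1319 BTU/h
E = 1319 × 4670 = 6161000 BTU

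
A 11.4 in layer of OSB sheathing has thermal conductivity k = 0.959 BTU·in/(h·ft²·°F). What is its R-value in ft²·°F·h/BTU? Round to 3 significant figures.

R = L/k = 11.4/0.959 = 11.89 ft²·°F·h/BTU

11.9 ft²·°F·h/BTU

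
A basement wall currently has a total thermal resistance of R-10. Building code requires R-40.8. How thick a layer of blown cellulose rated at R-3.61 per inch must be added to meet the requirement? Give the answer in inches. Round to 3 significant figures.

8.53 in

ΔR = 40.8 − 10 = 30.8 ft²·°F·h/BTU
L = ΔR / (R/in) = 30.8/3.61 = 8.532 in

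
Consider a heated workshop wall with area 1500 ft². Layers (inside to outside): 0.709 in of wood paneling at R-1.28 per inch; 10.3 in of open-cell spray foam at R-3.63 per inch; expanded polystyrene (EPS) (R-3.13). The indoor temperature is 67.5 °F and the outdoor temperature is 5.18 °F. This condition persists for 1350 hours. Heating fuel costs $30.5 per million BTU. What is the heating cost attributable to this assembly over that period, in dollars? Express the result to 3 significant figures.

0.709 × 1.28 = 0.9075
10.3 × 3.63 = 37.39
R_total = 0.9075 + 37.39 + 3.13 = 41.43 ft²·°F·h/BTU
Q = 1500 × (67.5 − 5.18) / 41.43 = 2257 BTU/h
E = 2257 × 1350 = 3046000 BTU
Cost = 3046000/10⁶ × 30.5 = $92.91

92.9 dollars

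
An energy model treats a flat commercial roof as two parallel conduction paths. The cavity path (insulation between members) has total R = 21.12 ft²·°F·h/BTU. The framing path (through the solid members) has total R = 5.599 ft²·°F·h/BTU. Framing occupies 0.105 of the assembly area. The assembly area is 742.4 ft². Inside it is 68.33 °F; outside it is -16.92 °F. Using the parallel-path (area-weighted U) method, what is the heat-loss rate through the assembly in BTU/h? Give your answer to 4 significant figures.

3869 BTU/h

U_eff = 0.895/21.12 + 0.105/5.599 = 0.042377 + 0.018753 = 0.06113
R_eff = 1/U_eff = 16.359 ft²·°F·h/BTU
Q = 742.4 × (68.33 − (-16.92)) / 16.359 = 3868.9 BTU/h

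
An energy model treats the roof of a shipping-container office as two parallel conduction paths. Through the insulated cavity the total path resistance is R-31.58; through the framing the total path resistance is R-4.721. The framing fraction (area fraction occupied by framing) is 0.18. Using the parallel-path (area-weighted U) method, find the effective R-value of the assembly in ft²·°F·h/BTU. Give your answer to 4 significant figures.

15.60 ft²·°F·h/BTU

U_eff = 0.82/31.58 + 0.18/4.721 = 0.025966 + 0.038128 = 0.064093
R_eff = 1/U_eff = 15.602 ft²·°F·h/BTU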